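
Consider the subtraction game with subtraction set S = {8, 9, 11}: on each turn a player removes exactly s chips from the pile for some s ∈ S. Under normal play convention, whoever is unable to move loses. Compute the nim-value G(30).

1

n :  0  1  2  3  4  5  6  7  8  9 10 11 12 13 14 15 16 17 18 19 20 21 22 23 24 25 26 27 28 29 30
G :  0  0  0  0  0  0  0  0  1  1  1  1  1  1  1  1  2  2  2  0  0  0  0  0  0  0  0  1  1  1  1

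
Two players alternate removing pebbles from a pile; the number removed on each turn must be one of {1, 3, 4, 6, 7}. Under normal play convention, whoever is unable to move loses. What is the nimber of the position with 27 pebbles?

n :  0  1  2  3  4  5  6  7  8  9 10 11 12 13 14 15 16 17 18 19 20 21 22 23 24 25 26 27
G :  0  1  0  1  2  3  2  3  4  5  0  1  0  1  2  3  2  3  4  5  0  1  0  1  2  3  2  3

3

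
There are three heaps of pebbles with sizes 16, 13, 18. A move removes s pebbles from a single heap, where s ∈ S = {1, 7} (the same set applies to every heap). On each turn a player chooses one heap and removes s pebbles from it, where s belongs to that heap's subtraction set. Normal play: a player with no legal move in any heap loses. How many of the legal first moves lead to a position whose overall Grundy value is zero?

6

All heaps use S = {1, 7}:
n :  0  1  2  3  4  5  6  7  8  9 10 11 12 13 14 15 16 17 18
G :  0  1  0  1  0  1  0  1  0  1  0  1  0  1  0  1  0  1  0
Heap A: G(16) = 0.
Heap B: G(13) = 1.
Heap C: G(18) = 0.
Combined Grundy value = 0 ⊕ 1 ⊕ 0 = 1.
A winning move leaves total XOR = 0, i.e. changes one component's Grundy value g to g ⊕ X where X is the current total.
Heap A: need g' = 0⊕1 = 1. Options: 16−1→G=1, 16−7→G=1. Hits: 2.
Heap B: need g' = 1⊕1 = 0. Options: 13−1→G=0, 13−7→G=0. Hits: 2.
Heap C: need g' = 0⊕1 = 1. Options: 18−1→G=1, 18−7→G=1. Hits: 2.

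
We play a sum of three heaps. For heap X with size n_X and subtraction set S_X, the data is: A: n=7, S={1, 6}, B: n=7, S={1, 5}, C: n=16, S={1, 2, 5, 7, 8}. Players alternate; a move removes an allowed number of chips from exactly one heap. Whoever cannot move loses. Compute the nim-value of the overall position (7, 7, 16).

Heap A, S = {1, 6}:
n : 0 1 2 3 4 5 6 7
G : 0 1 0 1 0 1 2 0
G_A(7) = 0.
Heap B, S = {1, 5}:
n : 0 1 2 3 4 5 6 7
G : 0 1 0 1 0 1 0 1
G_B(7) = 1.
Heap C, S = {1, 2, 5, 7, 8}:
n :  0  1  2  3  4  5  6  7  8  9 10 11 12 13 14 15 16
G :  0  1  2  0  1  2  0  1  2  0  1  2  0  1  2  0  1
G_C(16) = 1.
Combined Grundy value = 0 ⊕ 1 ⊕ 1 = 0.

0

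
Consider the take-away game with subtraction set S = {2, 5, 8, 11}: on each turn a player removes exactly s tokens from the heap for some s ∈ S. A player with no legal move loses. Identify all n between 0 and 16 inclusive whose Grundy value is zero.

n :  0  1  2  3  4  5  6  7  8  9 10 11 12 13 14 15 16
G :  0  0  1  1  0  2  1  0  2  1  0  2  1  0  0  1  1
P-positions are exactly the n with G(n) = 0.

0, 1, 4, 7, 10, 13, 14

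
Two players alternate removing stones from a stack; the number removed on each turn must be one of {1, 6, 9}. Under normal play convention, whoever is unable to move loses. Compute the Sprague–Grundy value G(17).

G(0) = 0
G(1) = mex{0} = 1
G(2) = mex{1} = 0
G(3) = mex{0} = 1
G(4) = mex{1} = 0
G(5) = mex{0} = 1
G(6) = mex{1,0} = 2
G(7) = mex{2,1} = 0
G(8) = mex{0,0} = 1
G(9) = mex{1,1,0} = 2
G(10) = mex{2,0,1} = 3
G(11) = mex{3,1,0} = 2
G(12) = mex{2,2,1} = 0
G(13) = mex{0,0,0} = 1
G(14) = mex{1,1,1} = 0
G(15) = mex{0,2,2} = 1
G(16) = mex{1,3,0} = 2
G(17) = mex{2,2,1} = 0

0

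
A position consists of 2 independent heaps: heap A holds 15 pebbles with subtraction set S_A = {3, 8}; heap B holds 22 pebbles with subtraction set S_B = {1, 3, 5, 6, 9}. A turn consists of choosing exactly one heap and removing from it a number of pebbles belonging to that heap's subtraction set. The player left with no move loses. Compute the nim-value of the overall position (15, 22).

3

Heap A, S = {3, 8}:
G(0) = 0
G(1) = mex{} = 0
G(2) = mex{} = 0
G(3) = mex{0} = 1
G(4) = mex{0} = 1
G(5) = mex{0} = 1
G(6) = mex{1} = 0
G(7) = mex{1} = 0
G(8) = mex{1,0} = 2
G(9) = mex{0,0} = 1
G(10) = mex{0,0} = 1
G(11) = mex{2,1} = 0
G(12) = mex{1,1} = 0
G(13) = mex{1,1} = 0
G(14) = mex{0,0} = 1
G(15) = mex{0,0} = 1
G_A(15) = 1.
Heap B, S = {1, 3, 5, 6, 9}:
G(0) = 0
G(1) = mex{0} = 1
G(2) = mex{1} = 0
G(3) = mex{0,0} = 1
G(4) = mex{1,1} = 0
G(5) = mex{0,0,0} = 1
G(6) = mex{1,1,1,0} = 2
G(7) = mex{2,0,0,1} = 3
G(8) = mex{3,1,1,0} = 2
G(9) = mex{2,2,0,1,0} = 3
G(10) = mex{3,3,1,0,1} = 2
G(11) = mex{2,2,2,1,0} = 3
G(12) = mex{3,3,3,2,1} = 0
G(13) = mex{0,2,2,3,0} = 1
G(14) = mex{1,3,3,2,1} = 0
G(15) = mex{0,0,2,3,2} = 1
G(16) = mex{1,1,3,2,3} = 0
G(17) = mex{0,0,0,3,2} = 1
G(18) = mex{1,1,1,0,3} = 2
G(19) = mex{2,0,0,1,2} = 3
G(20) = mex{3,1,1,0,3} = 2
G(21) = mex{2,2,0,1,0} = 3
G(22) = mex{3,3,1,0,1} = 2
G_B(22) = 2.
Combined Grundy value = 1 ⊕ 2 = 3.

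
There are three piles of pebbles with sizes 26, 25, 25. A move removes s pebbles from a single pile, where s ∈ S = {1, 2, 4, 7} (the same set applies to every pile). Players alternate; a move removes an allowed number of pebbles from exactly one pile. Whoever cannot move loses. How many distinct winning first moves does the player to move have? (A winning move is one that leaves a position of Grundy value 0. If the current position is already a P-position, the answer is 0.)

All piles use S = {1, 2, 4, 7}:
n :  0  1  2  3  4  5  6  7  8  9 10 11 12 13 14 15 16 17 18 19 20 21 22 23 24 25 26
G :  0  1  2  0  1  2  0  1  2  0  1  2  0  1  2  0  1  2  0  1  2  0  1  2  0  1  2
Pile A: G(26) = 2.
Pile B: G(25) = 1.
Pile C: G(25) = 1.
Combined Grundy value = 2 ⊕ 1 ⊕ 1 = 2.
A winning move leaves total XOR = 0, i.e. changes one component's Grundy value g to g ⊕ X where X is the current total.
Pile A: need g' = 2⊕2 = 0. Options: 26−1→G=1, 26−2→G=0, 26−4→G=1, 26−7→G=1. Hits: 1.
Pile B: need g' = 1⊕2 = 3. Options: 25−1→G=0, 25−2→G=2, 25−4→G=0, 25−7→G=0. Hits: 0.
Pile C: need g' = 1⊕2 = 3. Options: 25−1→G=0, 25−2→G=2, 25−4→G=0, 25−7→G=0. Hits: 0.

1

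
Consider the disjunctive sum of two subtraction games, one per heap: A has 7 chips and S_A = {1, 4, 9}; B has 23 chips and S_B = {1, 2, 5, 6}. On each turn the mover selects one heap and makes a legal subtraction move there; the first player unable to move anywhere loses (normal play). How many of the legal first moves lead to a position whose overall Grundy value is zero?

2

Heap A, S = {1, 4, 9}:
n : 0 1 2 3 4 5 6 7
G : 0 1 0 1 2 0 1 0
G_A(7) = 0.
Heap B, S = {1, 2, 5, 6}:
n :  0  1  2  3  4  5  6  7  8  9 10 11 12 13 14 15 16 17 18 19 20 21 22 23
G :  0  1  2  0  1  2  3  0  1  2  0  1  2  3  0  1  2  0  1  2  3  0  1  2
G_B(23) = 2.
Combined Grundy value = 0 ⊕ 2 = 2.
A winning move leaves total XOR = 0, i.e. changes one component's Grundy value g to g ⊕ X where X is the current total.
Heap A: need g' = 0⊕2 = 2. Options: 7−1→G=1, 7−4→G=1. Hits: 0.
Heap B: need g' = 2⊕2 = 0. Options: 23−1→G=1, 23−2→G=0, 23−5→G=1, 23−6→G=0. Hits: 2.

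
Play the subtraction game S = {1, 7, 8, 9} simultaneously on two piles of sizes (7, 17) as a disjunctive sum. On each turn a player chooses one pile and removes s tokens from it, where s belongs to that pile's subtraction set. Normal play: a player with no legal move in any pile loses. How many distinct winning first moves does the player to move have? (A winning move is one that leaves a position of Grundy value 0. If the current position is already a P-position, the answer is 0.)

All piles use S = {1, 7, 8, 9}:
n :  0  1  2  3  4  5  6  7  8  9 10 11 12 13 14 15 16 17
G :  0  1  0  1  0  1  0  1  2  3  2  3  2  3  2  3  0  1
Pile A: G(7) = 1.
Pile B: G(17) = 1.
Combined Grundy value = 1 ⊕ 1 = 0.
A winning move leaves total XOR = 0, i.e. changes one component's Grundy value g to g ⊕ X where X is the current total.
Pile A: target g' = 1⊕0 = 1, but every legal move changes the Grundy value (mex property), so 0 moves.
Pile B: target g' = 1⊕0 = 1, but every legal move changes the Grundy value (mex property), so 0 moves.

0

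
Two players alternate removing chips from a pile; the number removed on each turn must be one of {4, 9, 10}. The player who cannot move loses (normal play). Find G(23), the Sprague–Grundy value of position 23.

2

n :  0  1  2  3  4  5  6  7  8  9 10 11 12 13 14 15 16 17 18 19 20 21 22 23
G :  0  0  0  0  1  1  1  1  0  2  2  2  1  3  0  0  0  2  1  1  1  0  0  2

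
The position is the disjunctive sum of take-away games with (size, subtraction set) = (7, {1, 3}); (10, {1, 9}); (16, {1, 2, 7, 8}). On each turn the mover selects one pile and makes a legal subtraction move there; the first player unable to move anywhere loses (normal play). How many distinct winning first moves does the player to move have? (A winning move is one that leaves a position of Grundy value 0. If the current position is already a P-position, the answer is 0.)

0

Pile A, S = {1, 3}:
n : 0 1 2 3 4 5 6 7
G : 0 1 0 1 0 1 0 1
G_A(7) = 1.
Pile B, S = {1, 9}:
G(0) = 0
G(1) = mex{0} = 1
G(2) = mex{1} = 0
G(3) = mex{0} = 1
G(4) = mex{1} = 0
G(5) = mex{0} = 1
G(6) = mex{1} = 0
G(7) = mex{0} = 1
G(8) = mex{1} = 0
G(9) = mex{0,0} = 1
G(10) = mex{1,1} = 0
G_B(10) = 0.
Pile C, S = {1, 2, 7, 8}:
G(0) = 0
G(1) = mex{0} = 1
G(2) = mex{1,0} = 2
G(3) = mex{2,1} = 0
G(4) = mex{0,2} = 1
G(5) = mex{1,0} = 2
G(6) = mex{2,1} = 0
G(7) = mex{0,2,0} = 1
G(8) = mex{1,0,1,0} = 2
G(9) = mex{2,1,2,1} = 0
G(10) = mex{0,2,0,2} = 1
G(11) = mex{1,0,1,0} = 2
G(12) = mex{2,1,2,1} = 0
G(13) = mex{0,2,0,2} = 1
G(14) = mex{1,0,1,0} = 2
G(15) = mex{2,1,2,1} = 0
G(16) = mex{0,2,0,2} = 1
G_C(16) = 1.
Combined Grundy value = 1 ⊕ 0 ⊕ 1 = 0.
A winning move leaves total XOR = 0, i.e. changes one component's Grundy value g to g ⊕ X where X is the current total.
Pile A: target g' = 1⊕0 = 1, but every legal move changes the Grundy value (mex property), so 0 moves.
Pile B: target g' = 0⊕0 = 0, but every legal move changes the Grundy value (mex property), so 0 moves.
Pile C: target g' = 1⊕0 = 1, but every legal move changes the Grundy value (mex property), so 0 moves.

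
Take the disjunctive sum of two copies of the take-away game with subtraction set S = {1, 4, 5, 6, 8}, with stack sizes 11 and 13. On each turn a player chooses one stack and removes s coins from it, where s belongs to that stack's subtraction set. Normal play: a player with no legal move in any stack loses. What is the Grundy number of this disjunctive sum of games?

All stacks use S = {1, 4, 5, 6, 8}:
n :  0  1  2  3  4  5  6  7  8  9 10 11 12 13
G :  0  1  0  1  2  3  2  3  4  0  1  0  1  2
Stack A: G(11) = 0.
Stack B: G(13) = 2.
Combined Grundy value = 0 ⊕ 2 = 2.

2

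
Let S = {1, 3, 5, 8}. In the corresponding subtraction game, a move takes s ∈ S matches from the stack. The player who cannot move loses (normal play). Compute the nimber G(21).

2

G(0) = 0
G(1) = mex{0} = 1
G(2) = mex{1} = 0
G(3) = mex{0,0} = 1
G(4) = mex{1,1} = 0
G(5) = mex{0,0,0} = 1
G(6) = mex{1,1,1} = 0
G(7) = mex{0,0,0} = 1
G(8) = mex{1,1,1,0} = 2
G(9) = mex{2,0,0,1} = 3
G(10) = mex{3,1,1,0} = 2
G(11) = mex{2,2,0,1} = 3
G(12) = mex{3,3,1,0} = 2
G(13) = mex{2,2,2,1} = 0
G(14) = mex{0,3,3,0} = 1
G(15) = mex{1,2,2,1} = 0
G(16) = mex{0,0,3,2} = 1
G(17) = mex{1,1,2,3} = 0
G(18) = mex{0,0,0,2} = 1
G(19) = mex{1,1,1,3} = 0
G(20) = mex{0,0,0,2} = 1
G(21) = mex{1,1,1,0} = 2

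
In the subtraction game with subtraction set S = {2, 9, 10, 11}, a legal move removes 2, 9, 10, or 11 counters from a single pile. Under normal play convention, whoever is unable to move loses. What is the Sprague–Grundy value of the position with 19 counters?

n :  0  1  2  3  4  5  6  7  8  9 10 11 12 13 14 15 16 17 18 19
G :  0  0  1  1  0  0  1  1  0  2  1  3  2  2  3  3  2  2  3  3

3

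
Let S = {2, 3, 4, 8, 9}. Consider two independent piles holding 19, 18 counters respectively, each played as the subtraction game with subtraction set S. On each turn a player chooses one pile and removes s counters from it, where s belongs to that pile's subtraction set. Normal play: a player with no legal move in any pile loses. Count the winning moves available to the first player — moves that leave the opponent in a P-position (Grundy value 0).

0

All piles use S = {2, 3, 4, 8, 9}:
G(0) = 0
G(1) = mex{} = 0
G(2) = mex{0} = 1
G(3) = mex{0,0} = 1
G(4) = mex{1,0,0} = 2
G(5) = mex{1,1,0} = 2
G(6) = mex{2,1,1} = 0
G(7) = mex{2,2,1} = 0
G(8) = mex{0,2,2,0} = 1
G(9) = mex{0,0,2,0,0} = 1
G(10) = mex{1,0,0,1,0} = 2
G(11) = mex{1,1,0,1,1} = 2
G(12) = mex{2,1,1,2,1} = 0
G(13) = mex{2,2,1,2,2} = 0
G(14) = mex{0,2,2,0,2} = 1
G(15) = mex{0,0,2,0,0} = 1
G(16) = mex{1,0,0,1,0} = 2
G(17) = mex{1,1,0,1,1} = 2
G(18) = mex{2,1,1,2,1} = 0
G(19) = mex{2,2,1,2,2} = 0
Pile A: G(19) = 0.
Pile B: G(18) = 0.
Combined Grundy value = 0 ⊕ 0 = 0.
A winning move leaves total XOR = 0, i.e. changes one component's Grundy value g to g ⊕ X where X is the current total.
Pile A: target g' = 0⊕0 = 0, but every legal move changes the Grundy value (mex property), so 0 moves.
Pile B: target g' = 0⊕0 = 0, but every legal move changes the Grundy value (mex property), so 0 moves.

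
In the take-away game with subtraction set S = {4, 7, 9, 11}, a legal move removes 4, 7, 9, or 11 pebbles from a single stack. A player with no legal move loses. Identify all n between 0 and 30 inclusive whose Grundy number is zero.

n :  0  1  2  3  4  5  6  7  8  9 10 11 12 13 14 15 16 17 18 19 20 21 22 23 24 25 26 27 28 29 30
G :  0  0  0  0  1  1  1  1  2  2  2  2  3  3  3  0  0  0  0  1  1  1  1  2  2  2  2  3  3  3  0
P-positions are exactly the n with G(n) = 0.

0, 1, 2, 3, 15, 16, 17, 18, 30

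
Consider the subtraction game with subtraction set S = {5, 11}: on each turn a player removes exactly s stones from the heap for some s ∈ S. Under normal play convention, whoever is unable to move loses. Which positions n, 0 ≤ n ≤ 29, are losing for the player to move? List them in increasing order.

0, 1, 2, 3, 4, 10, 16, 17, 18, 19, 20, 26

n :  0  1  2  3  4  5  6  7  8  9 10 11 12 13 14 15 16 17 18 19 20 21 22 23 24 25 26 27 28 29
G :  0  0  0  0  0  1  1  1  1  1  0  2  2  2  2  1  0  0  0  0  0  1  1  1  1  1  0  2  2  2
P-positions are exactly the n with G(n) = 0.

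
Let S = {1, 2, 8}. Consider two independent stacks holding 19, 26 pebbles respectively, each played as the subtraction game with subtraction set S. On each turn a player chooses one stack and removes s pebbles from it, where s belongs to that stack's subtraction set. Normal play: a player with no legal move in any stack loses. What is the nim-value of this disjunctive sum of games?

3

All stacks use S = {1, 2, 8}:
n :  0  1  2  3  4  5  6  7  8  9 10 11 12 13 14 15 16 17 18 19 20 21 22 23 24 25 26
G :  0  1  2  0  1  2  0  1  2  0  1  2  0  1  2  0  1  2  0  1  2  0  1  2  0  1  2
Stack A: G(19) = 1.
Stack B: G(26) = 2.
Combined Grundy value = 1 ⊕ 2 = 3.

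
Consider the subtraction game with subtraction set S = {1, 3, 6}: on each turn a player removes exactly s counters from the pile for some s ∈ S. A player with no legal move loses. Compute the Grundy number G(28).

n :  0  1  2  3  4  5  6  7  8  9 10 11 12 13 14 15 16 17 18 19 20 21 22 23 24 25 26 27 28
G :  0  1  0  1  0  1  2  3  2  0  1  0  1  0  1  2  3  2  0  1  0  1  0  1  2  3  2  0  1

1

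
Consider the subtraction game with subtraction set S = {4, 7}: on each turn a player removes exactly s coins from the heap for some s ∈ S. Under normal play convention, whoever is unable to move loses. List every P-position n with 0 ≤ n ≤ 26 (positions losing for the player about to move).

0, 1, 2, 3, 11, 12, 13, 14, 22, 23, 24, 25

G(0) = 0
G(1) = mex{} = 0
G(2) = mex{} = 0
G(3) = mex{} = 0
G(4) = mex{0} = 1
G(5) = mex{0} = 1
G(6) = mex{0} = 1
G(7) = mex{0,0} = 1
G(8) = mex{1,0} = 2
G(9) = mex{1,0} = 2
G(10) = mex{1,0} = 2
G(11) = mex{1,1} = 0
G(12) = mex{2,1} = 0
G(13) = mex{2,1} = 0
G(14) = mex{2,1} = 0
G(15) = mex{0,2} = 1
G(16) = mex{0,2} = 1
G(17) = mex{0,2} = 1
G(18) = mex{0,0} = 1
G(19) = mex{1,0} = 2
G(20) = mex{1,0} = 2
G(21) = mex{1,0} = 2
G(22) = mex{1,1} = 0
G(23) = mex{2,1} = 0
G(24) = mex{2,1} = 0
G(25) = mex{2,1} = 0
G(26) = mex{0,2} = 1
P-positions are exactly the n with G(n) = 0.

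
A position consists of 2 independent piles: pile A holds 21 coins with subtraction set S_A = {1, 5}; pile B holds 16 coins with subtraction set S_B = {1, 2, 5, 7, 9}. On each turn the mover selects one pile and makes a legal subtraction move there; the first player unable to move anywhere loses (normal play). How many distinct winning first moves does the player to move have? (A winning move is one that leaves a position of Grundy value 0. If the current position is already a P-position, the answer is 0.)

Pile A, S = {1, 5}:
G(0) = 0
G(1) = mex{0} = 1
G(2) = mex{1} = 0
G(3) = mex{0} = 1
G(4) = mex{1} = 0
G(5) = mex{0,0} = 1
G(6) = mex{1,1} = 0
G(7) = mex{0,0} = 1
G(8) = mex{1,1} = 0
G(9) = mex{0,0} = 1
G(10) = mex{1,1} = 0
G(11) = mex{0,0} = 1
G(12) = mex{1,1} = 0
G(13) = mex{0,0} = 1
G(14) = mex{1,1} = 0
G(15) = mex{0,0} = 1
G(16) = mex{1,1} = 0
G(17) = mex{0,0} = 1
G(18) = mex{1,1} = 0
G(19) = mex{0,0} = 1
G(20) = mex{1,1} = 0
G(21) = mex{0,0} = 1
G_A(21) = 1.
Pile B, S = {1, 2, 5, 7, 9}:
G(0) = 0
G(1) = mex{0} = 1
G(2) = mex{1,0} = 2
G(3) = mex{2,1} = 0
G(4) = mex{0,2} = 1
G(5) = mex{1,0,0} = 2
G(6) = mex{2,1,1} = 0
G(7) = mex{0,2,2,0} = 1
G(8) = mex{1,0,0,1} = 2
G(9) = mex{2,1,1,2,0} = 3
G(10) = mex{3,2,2,0,1} = 4
G(11) = mex{4,3,0,1,2} = 5
G(12) = mex{5,4,1,2,0} = 3
G(13) = mex{3,5,2,0,1} = 4
G(14) = mex{4,3,3,1,2} = 0
G(15) = mex{0,4,4,2,0} = 1
G(16) = mex{1,0,5,3,1} = 2
G_B(16) = 2.
Combined Grundy value = 1 ⊕ 2 = 3.
A winning move leaves total XOR = 0, i.e. changes one component's Grundy value g to g ⊕ X where X is the current total.
Pile A: need g' = 1⊕3 = 2. Options: 21−1→G=0, 21−5→G=0. Hits: 0.
Pile B: need g' = 2⊕3 = 1. Options: 16−1→G=1, 16−2→G=0, 16−5→G=5, 16−7→G=3, 16−9→G=1. Hits: 2.

2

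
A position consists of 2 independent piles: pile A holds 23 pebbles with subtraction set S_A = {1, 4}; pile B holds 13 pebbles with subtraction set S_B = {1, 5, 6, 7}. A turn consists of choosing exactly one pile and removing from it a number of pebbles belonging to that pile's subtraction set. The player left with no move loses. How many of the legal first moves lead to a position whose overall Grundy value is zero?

0

Pile A, S = {1, 4}:
n :  0  1  2  3  4  5  6  7  8  9 10 11 12 13 14 15 16 17 18 19 20 21 22 23
G :  0  1  0  1  2  0  1  0  1  2  0  1  0  1  2  0  1  0  1  2  0  1  0  1
G_A(23) = 1.
Pile B, S = {1, 5, 6, 7}:
n :  0  1  2  3  4  5  6  7  8  9 10 11 12 13
G :  0  1  0  1  0  1  2  3  2  3  2  3  0  1
G_B(13) = 1.
Combined Grundy value = 1 ⊕ 1 = 0.
A winning move leaves total XOR = 0, i.e. changes one component's Grundy value g to g ⊕ X where X is the current total.
Pile A: target g' = 1⊕0 = 1, but every legal move changes the Grundy value (mex property), so 0 moves.
Pile B: target g' = 1⊕0 = 1, but every legal move changes the Grundy value (mex property), so 0 moves.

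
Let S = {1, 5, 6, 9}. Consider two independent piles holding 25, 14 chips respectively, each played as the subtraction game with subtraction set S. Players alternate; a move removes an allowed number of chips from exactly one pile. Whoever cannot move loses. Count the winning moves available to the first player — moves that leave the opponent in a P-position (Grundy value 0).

4

All piles use S = {1, 5, 6, 9}:
G(0) = 0
G(1) = mex{0} = 1
G(2) = mex{1} = 0
G(3) = mex{0} = 1
G(4) = mex{1} = 0
G(5) = mex{0,0} = 1
G(6) = mex{1,1,0} = 2
G(7) = mex{2,0,1} = 3
G(8) = mex{3,1,0} = 2
G(9) = mex{2,0,1,0} = 3
G(10) = mex{3,1,0,1} = 2
G(11) = mex{2,2,1,0} = 3
G(12) = mex{3,3,2,1} = 0
G(13) = mex{0,2,3,0} = 1
G(14) = mex{1,3,2,1} = 0
G(15) = mex{0,2,3,2} = 1
G(16) = mex{1,3,2,3} = 0
G(17) = mex{0,0,3,2} = 1
G(18) = mex{1,1,0,3} = 2
G(19) = mex{2,0,1,2} = 3
G(20) = mex{3,1,0,3} = 2
G(21) = mex{2,0,1,0} = 3
G(22) = mex{3,1,0,1} = 2
G(23) = mex{2,2,1,0} = 3
G(24) = mex{3,3,2,1} = 0
G(25) = mex{0,2,3,0} = 1
Pile A: G(25) = 1.
Pile B: G(14) = 0.
Combined Grundy value = 1 ⊕ 0 = 1.
A winning move leaves total XOR = 0, i.e. changes one component's Grundy value g to g ⊕ X where X is the current total.
Pile A: need g' = 1⊕1 = 0. Options: 25−1→G=0, 25−5→G=2, 25−6→G=3, 25−9→G=0. Hits: 2.
Pile B: need g' = 0⊕1 = 1. Options: 14−1→G=1, 14−5→G=3, 14−6→G=2, 14−9→G=1. Hits: 2.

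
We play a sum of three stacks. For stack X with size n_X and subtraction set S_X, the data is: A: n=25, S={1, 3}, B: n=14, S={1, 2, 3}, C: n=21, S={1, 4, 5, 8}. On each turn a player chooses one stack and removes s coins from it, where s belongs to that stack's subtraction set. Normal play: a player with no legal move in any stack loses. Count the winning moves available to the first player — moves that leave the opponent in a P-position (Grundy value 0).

Stack A, S = {1, 3}:
n :  0  1  2  3  4  5  6  7  8  9 10 11 12 13 14 15 16 17 18 19 20 21 22 23 24 25
G :  0  1  0  1  0  1  0  1  0  1  0  1  0  1  0  1  0  1  0  1  0  1  0  1  0  1
G_A(25) = 1.
Stack B, S = {1, 2, 3}:
n :  0  1  2  3  4  5  6  7  8  9 10 11 12 13 14
G :  0  1  2  3  0  1  2  3  0  1  2  3  0  1  2
G_B(14) = 2.
Stack C, S = {1, 4, 5, 8}:
G(0) = 0
G(1) = mex{0} = 1
G(2) = mex{1} = 0
G(3) = mex{0} = 1
G(4) = mex{1,0} = 2
G(5) = mex{2,1,0} = 3
G(6) = mex{3,0,1} = 2
G(7) = mex{2,1,0} = 3
G(8) = mex{3,2,1,0} = 4
G(9) = mex{4,3,2,1} = 0
G(10) = mex{0,2,3,0} = 1
G(11) = mex{1,3,2,1} = 0
G(12) = mex{0,4,3,2} = 1
G(13) = mex{1,0,4,3} = 2
G(14) = mex{2,1,0,2} = 3
G(15) = mex{3,0,1,3} = 2
G(16) = mex{2,1,0,4} = 3
G(17) = mex{3,2,1,0} = 4
G(18) = mex{4,3,2,1} = 0
G(19) = mex{0,2,3,0} = 1
G(20) = mex{1,3,2,1} = 0
G(21) = mex{0,4,3,2} = 1
G_C(21) = 1.
Combined Grundy value = 1 ⊕ 2 ⊕ 1 = 2.
A winning move leaves total XOR = 0, i.e. changes one component's Grundy value g to g ⊕ X where X is the current total.
Stack A: need g' = 1⊕2 = 3. Options: 25−1→G=0, 25−3→G=0. Hits: 0.
Stack B: need g' = 2⊕2 = 0. Options: 14−1→G=1, 14−2→G=0, 14−3→G=3. Hits: 1.
Stack C: need g' = 1⊕2 = 3. Options: 21−1→G=0, 21−4→G=4, 21−5→G=3, 21−8→G=2. Hits: 1.

2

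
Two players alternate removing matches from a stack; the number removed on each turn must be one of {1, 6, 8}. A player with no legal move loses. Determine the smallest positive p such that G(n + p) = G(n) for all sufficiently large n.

7

G(0) = 0
G(1) = mex{0} = 1
G(2) = mex{1} = 0
G(3) = mex{0} = 1
G(4) = mex{1} = 0
G(5) = mex{0} = 1
G(6) = mex{1,0} = 2
G(7) = mex{2,1} = 0
G(8) = mex{0,0,0} = 1
G(9) = mex{1,1,1} = 0
G(10) = mex{0,0,0} = 1
G(11) = mex{1,1,1} = 0
G(12) = mex{0,2,0} = 1
G(13) = mex{1,0,1} = 2
G(14) = mex{2,1,2} = 0
G(15) = mex{0,0,0} = 1
G(16) = mex{1,1,1} = 0
G(n+7) = G(n) holds for n = 0,…,7 (a full window of length max(S) = 8), so the sequence is purely periodic with period 7.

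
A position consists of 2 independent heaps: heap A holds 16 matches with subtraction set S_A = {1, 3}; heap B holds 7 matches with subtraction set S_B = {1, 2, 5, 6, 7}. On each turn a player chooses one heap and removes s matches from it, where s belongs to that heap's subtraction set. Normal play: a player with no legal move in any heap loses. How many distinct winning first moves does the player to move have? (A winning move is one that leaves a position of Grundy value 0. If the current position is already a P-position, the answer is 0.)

1

Heap A, S = {1, 3}:
n :  0  1  2  3  4  5  6  7  8  9 10 11 12 13 14 15 16
G :  0  1  0  1  0  1  0  1  0  1  0  1  0  1  0  1  0
G_A(16) = 0.
Heap B, S = {1, 2, 5, 6, 7}:
G(0) = 0
G(1) = mex{0} = 1
G(2) = mex{1,0} = 2
G(3) = mex{2,1} = 0
G(4) = mex{0,2} = 1
G(5) = mex{1,0,0} = 2
G(6) = mex{2,1,1,0} = 3
G(7) = mex{3,2,2,1,0} = 4
G_B(7) = 4.
Combined Grundy value = 0 ⊕ 4 = 4.
A winning move leaves total XOR = 0, i.e. changes one component's Grundy value g to g ⊕ X where X is the current total.
Heap A: need g' = 0⊕4 = 4. Options: 16−1→G=1, 16−3→G=1. Hits: 0.
Heap B: need g' = 4⊕4 = 0. Options: 7−1→G=3, 7−2→G=2, 7−5→G=2, 7−6→G=1, 7−7→G=0. Hits: 1.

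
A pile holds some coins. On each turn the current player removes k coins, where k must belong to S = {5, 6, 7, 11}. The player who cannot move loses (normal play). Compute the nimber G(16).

n :  0  1  2  3  4  5  6  7  8  9 10 11 12 13 14 15 16
G :  0  0  0  0  0  1  1  1  1  1  2  2  2  2  2  3  0

0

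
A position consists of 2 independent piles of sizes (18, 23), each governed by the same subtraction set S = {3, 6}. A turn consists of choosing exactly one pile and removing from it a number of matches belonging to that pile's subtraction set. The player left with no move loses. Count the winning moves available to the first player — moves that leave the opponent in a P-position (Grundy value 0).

All piles use S = {3, 6}:
n :  0  1  2  3  4  5  6  7  8  9 10 11 12 13 14 15 16 17 18 19 20 21 22 23
G :  0  0  0  1  1  1  2  2  2  0  0  0  1  1  1  2  2  2  0  0  0  1  1  1
Pile A: G(18) = 0.
Pile B: G(23) = 1.
Combined Grundy value = 0 ⊕ 1 = 1.
A winning move leaves total XOR = 0, i.e. changes one component's Grundy value g to g ⊕ X where X is the current total.
Pile A: need g' = 0⊕1 = 1. Options: 18−3→G=2, 18−6→G=1. Hits: 1.
Pile B: need g' = 1⊕1 = 0. Options: 23−3→G=0, 23−6→G=2. Hits: 1.

2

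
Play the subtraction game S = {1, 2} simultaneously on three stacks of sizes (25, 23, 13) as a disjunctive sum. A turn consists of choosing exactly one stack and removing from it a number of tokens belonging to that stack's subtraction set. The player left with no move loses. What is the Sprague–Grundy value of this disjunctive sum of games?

All stacks use S = {1, 2}:
G(0) = 0
G(1) = mex{0} = 1
G(2) = mex{1,0} = 2
G(3) = mex{2,1} = 0
G(4) = mex{0,2} = 1
G(5) = mex{1,0} = 2
G(6) = mex{2,1} = 0
G(7) = mex{0,2} = 1
G(8) = mex{1,0} = 2
G(9) = mex{2,1} = 0
G(10) = mex{0,2} = 1
G(11) = mex{1,0} = 2
G(12) = mex{2,1} = 0
G(13) = mex{0,2} = 1
G(14) = mex{1,0} = 2
G(15) = mex{2,1} = 0
G(16) = mex{0,2} = 1
G(17) = mex{1,0} = 2
G(18) = mex{2,1} = 0
G(19) = mex{0,2} = 1
G(20) = mex{1,0} = 2
G(21) = mex{2,1} = 0
G(22) = mex{0,2} = 1
G(23) = mex{1,0} = 2
G(24) = mex{2,1} = 0
G(25) = mex{0,2} = 1
Stack A: G(25) = 1.
Stack B: G(23) = 2.
Stack C: G(13) = 1.
Combined Grundy value = 1 ⊕ 2 ⊕ 1 = 2.

2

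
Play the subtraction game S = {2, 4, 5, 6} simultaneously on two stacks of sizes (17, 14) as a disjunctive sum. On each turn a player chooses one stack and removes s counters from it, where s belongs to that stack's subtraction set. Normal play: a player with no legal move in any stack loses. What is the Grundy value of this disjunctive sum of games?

3

All stacks use S = {2, 4, 5, 6}:
G(0) = 0
G(1) = mex{} = 0
G(2) = mex{0} = 1
G(3) = mex{0} = 1
G(4) = mex{1,0} = 2
G(5) = mex{1,0,0} = 2
G(6) = mex{2,1,0,0} = 3
G(7) = mex{2,1,1,0} = 3
G(8) = mex{3,2,1,1} = 0
G(9) = mex{3,2,2,1} = 0
G(10) = mex{0,3,2,2} = 1
G(11) = mex{0,3,3,2} = 1
G(12) = mex{1,0,3,3} = 2
G(13) = mex{1,0,0,3} = 2
G(14) = mex{2,1,0,0} = 3
G(15) = mex{2,1,1,0} = 3
G(16) = mex{3,2,1,1} = 0
G(17) = mex{3,2,2,1} = 0
Stack A: G(17) = 0.
Stack B: G(14) = 3.
Combined Grundy value = 0 ⊕ 3 = 3.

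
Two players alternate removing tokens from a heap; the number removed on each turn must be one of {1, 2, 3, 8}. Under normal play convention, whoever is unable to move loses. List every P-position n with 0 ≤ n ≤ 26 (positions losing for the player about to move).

0, 4, 9, 13, 18, 22

G(0) = 0
G(1) = mex{0} = 1
G(2) = mex{1,0} = 2
G(3) = mex{2,1,0} = 3
G(4) = mex{3,2,1} = 0
G(5) = mex{0,3,2} = 1
G(6) = mex{1,0,3} = 2
G(7) = mex{2,1,0} = 3
G(8) = mex{3,2,1,0} = 4
G(9) = mex{4,3,2,1} = 0
G(10) = mex{0,4,3,2} = 1
G(11) = mex{1,0,4,3} = 2
G(12) = mex{2,1,0,0} = 3
G(13) = mex{3,2,1,1} = 0
G(14) = mex{0,3,2,2} = 1
G(15) = mex{1,0,3,3} = 2
G(16) = mex{2,1,0,4} = 3
G(17) = mex{3,2,1,0} = 4
G(18) = mex{4,3,2,1} = 0
G(19) = mex{0,4,3,2} = 1
G(20) = mex{1,0,4,3} = 2
G(21) = mex{2,1,0,0} = 3
G(22) = mex{3,2,1,1} = 0
G(23) = mex{0,3,2,2} = 1
G(24) = mex{1,0,3,3} = 2
G(25) = mex{2,1,0,4} = 3
G(26) = mex{3,2,1,0} = 4
P-positions are exactly the n with G(n) = 0.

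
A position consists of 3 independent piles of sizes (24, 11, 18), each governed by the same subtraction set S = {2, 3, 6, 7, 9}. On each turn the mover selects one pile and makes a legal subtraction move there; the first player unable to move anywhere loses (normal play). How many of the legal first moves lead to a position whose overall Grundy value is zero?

0

All piles use S = {2, 3, 6, 7, 9}:
n :  0  1  2  3  4  5  6  7  8  9 10 11 12 13 14 15 16 17 18 19 20 21 22 23 24
G :  0  0  1  1  2  0  3  1  2  2  3  3  4  0  5  1  4  0  0  1  1  2  2  3  3
Pile A: G(24) = 3.
Pile B: G(11) = 3.
Pile C: G(18) = 0.
Combined Grundy value = 3 ⊕ 3 ⊕ 0 = 0.
A winning move leaves total XOR = 0, i.e. changes one component's Grundy value g to g ⊕ X where X is the current total.
Pile A: target g' = 3⊕0 = 3, but every legal move changes the Grundy value (mex property), so 0 moves.
Pile B: target g' = 3⊕0 = 3, but every legal move changes the Grundy value (mex property), so 0 moves.
Pile C: target g' = 0⊕0 = 0, but every legal move changes the Grundy value (mex property), so 0 moves.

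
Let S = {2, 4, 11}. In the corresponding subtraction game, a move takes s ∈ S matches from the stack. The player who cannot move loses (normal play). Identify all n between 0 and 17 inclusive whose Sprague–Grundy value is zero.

0, 1, 6, 7, 13, 14

G(0) = 0
G(1) = mex{} = 0
G(2) = mex{0} = 1
G(3) = mex{0} = 1
G(4) = mex{1,0} = 2
G(5) = mex{1,0} = 2
G(6) = mex{2,1} = 0
G(7) = mex{2,1} = 0
G(8) = mex{0,2} = 1
G(9) = mex{0,2} = 1
G(10) = mex{1,0} = 2
G(11) = mex{1,0,0} = 2
G(12) = mex{2,1,0} = 3
G(13) = mex{2,1,1} = 0
G(14) = mex{3,2,1} = 0
G(15) = mex{0,2,2} = 1
G(16) = mex{0,3,2} = 1
G(17) = mex{1,0,0} = 2
P-positions are exactly the n with G(n) = 0.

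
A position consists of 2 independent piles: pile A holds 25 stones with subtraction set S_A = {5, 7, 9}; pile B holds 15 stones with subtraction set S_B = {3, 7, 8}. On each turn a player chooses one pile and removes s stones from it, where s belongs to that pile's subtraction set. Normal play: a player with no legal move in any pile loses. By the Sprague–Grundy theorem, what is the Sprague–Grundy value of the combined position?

Pile A, S = {5, 7, 9}:
G(0) = 0
G(1) = mex{} = 0
G(2) = mex{} = 0
G(3) = mex{} = 0
G(4) = mex{} = 0
G(5) = mex{0} = 1
G(6) = mex{0} = 1
G(7) = mex{0,0} = 1
G(8) = mex{0,0} = 1
G(9) = mex{0,0,0} = 1
G(10) = mex{1,0,0} = 2
G(11) = mex{1,0,0} = 2
G(12) = mex{1,1,0} = 2
G(13) = mex{1,1,0} = 2
G(14) = mex{1,1,1} = 0
G(15) = mex{2,1,1} = 0
G(16) = mex{2,1,1} = 0
G(17) = mex{2,2,1} = 0
G(18) = mex{2,2,1} = 0
G(19) = mex{0,2,2} = 1
G(20) = mex{0,2,2} = 1
G(21) = mex{0,0,2} = 1
G(22) = mex{0,0,2} = 1
G(23) = mex{0,0,0} = 1
G(24) = mex{1,0,0} = 2
G(25) = mex{1,0,0} = 2
G_A(25) = 2.
Pile B, S = {3, 7, 8}:
G(0) = 0
G(1) = mex{} = 0
G(2) = mex{} = 0
G(3) = mex{0} = 1
G(4) = mex{0} = 1
G(5) = mex{0} = 1
G(6) = mex{1} = 0
G(7) = mex{1,0} = 2
G(8) = mex{1,0,0} = 2
G(9) = mex{0,0,0} = 1
G(10) = mex{2,1,0} = 3
G(11) = mex{2,1,1} = 0
G(12) = mex{1,1,1} = 0
G(13) = mex{3,0,1} = 2
G(14) = mex{0,2,0} = 1
G(15) = mex{0,2,2} = 1
G_B(15) = 1.
Combined Grundy value = 2 ⊕ 1 = 3.

3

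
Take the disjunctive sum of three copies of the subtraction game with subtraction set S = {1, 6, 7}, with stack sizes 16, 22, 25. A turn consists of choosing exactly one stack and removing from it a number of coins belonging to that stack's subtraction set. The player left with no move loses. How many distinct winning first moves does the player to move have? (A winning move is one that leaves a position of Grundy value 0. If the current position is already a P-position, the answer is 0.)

All stacks use S = {1, 6, 7}:
n :  0  1  2  3  4  5  6  7  8  9 10 11 12 13 14 15 16 17 18 19 20 21 22 23 24 25
G :  0  1  0  1  0  1  2  3  2  3  2  3  0  1  0  1  0  1  2  3  2  3  2  3  0  1
Stack A: G(16) = 0.
Stack B: G(22) = 2.
Stack C: G(25) = 1.
Combined Grundy value = 0 ⊕ 2 ⊕ 1 = 3.
A winning move leaves total XOR = 0, i.e. changes one component's Grundy value g to g ⊕ X where X is the current total.
Stack A: need g' = 0⊕3 = 3. Options: 16−1→G=1, 16−6→G=2, 16−7→G=3. Hits: 1.
Stack B: need g' = 2⊕3 = 1. Options: 22−1→G=3, 22−6→G=0, 22−7→G=1. Hits: 1.
Stack C: need g' = 1⊕3 = 2. Options: 25−1→G=0, 25−6→G=3, 25−7→G=2. Hits: 1.

3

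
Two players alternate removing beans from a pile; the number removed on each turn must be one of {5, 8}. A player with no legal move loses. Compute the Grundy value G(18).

1

G(0) = 0
G(1) = mex{} = 0
G(2) = mex{} = 0
G(3) = mex{} = 0
G(4) = mex{} = 0
G(5) = mex{0} = 1
G(6) = mex{0} = 1
G(7) = mex{0} = 1
G(8) = mex{0,0} = 1
G(9) = mex{0,0} = 1
G(10) = mex{1,0} = 2
G(11) = mex{1,0} = 2
G(12) = mex{1,0} = 2
G(13) = mex{1,1} = 0
G(14) = mex{1,1} = 0
G(15) = mex{2,1} = 0
G(16) = mex{2,1} = 0
G(17) = mex{2,1} = 0
G(18) = mex{0,2} = 1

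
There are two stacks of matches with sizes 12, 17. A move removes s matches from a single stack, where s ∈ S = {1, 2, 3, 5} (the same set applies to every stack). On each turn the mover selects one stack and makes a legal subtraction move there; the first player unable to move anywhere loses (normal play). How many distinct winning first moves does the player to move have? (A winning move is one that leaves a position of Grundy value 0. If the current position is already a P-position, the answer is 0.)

3

All stacks use S = {1, 2, 3, 5}:
n :  0  1  2  3  4  5  6  7  8  9 10 11 12 13 14 15 16 17
G :  0  1  2  3  0  1  2  3  0  1  2  3  0  1  2  3  0  1
Stack A: G(12) = 0.
Stack B: G(17) = 1.
Combined Grundy value = 0 ⊕ 1 = 1.
A winning move leaves total XOR = 0, i.e. changes one component's Grundy value g to g ⊕ X where X is the current total.
Stack A: need g' = 0⊕1 = 1. Options: 12−1→G=3, 12−2→G=2, 12−3→G=1, 12−5→G=3. Hits: 1.
Stack B: need g' = 1⊕1 = 0. Options: 17−1→G=0, 17−2→G=3, 17−3→G=2, 17−5→G=0. Hits: 2.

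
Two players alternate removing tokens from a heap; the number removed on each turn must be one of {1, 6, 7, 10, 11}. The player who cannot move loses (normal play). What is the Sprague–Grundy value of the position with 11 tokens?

3

n :  0  1  2  3  4  5  6  7  8  9 10 11
G :  0  1  0  1  0  1  2  3  2  3  2  3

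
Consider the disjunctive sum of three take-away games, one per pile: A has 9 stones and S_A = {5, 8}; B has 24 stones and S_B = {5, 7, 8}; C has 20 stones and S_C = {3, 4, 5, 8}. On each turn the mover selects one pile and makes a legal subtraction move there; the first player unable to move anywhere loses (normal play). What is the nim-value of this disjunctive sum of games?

0

Pile A, S = {5, 8}:
n : 0 1 2 3 4 5 6 7 8 9
G : 0 0 0 0 0 1 1 1 1 1
G_A(9) = 1.
Pile B, S = {5, 7, 8}:
n :  0  1  2  3  4  5  6  7  8  9 10 11 12 13 14 15 16 17 18 19 20 21 22 23 24
G :  0  0  0  0  0  1  1  1  1  1  2  2  2  0  0  0  0  0  1  1  1  1  1  2  2
G_B(24) = 2.
Pile C, S = {3, 4, 5, 8}:
n :  0  1  2  3  4  5  6  7  8  9 10 11 12 13 14 15 16 17 18 19 20
G :  0  0  0  1  1  1  2  2  2  3  3  0  0  0  1  1  1  2  2  2  3
G_C(20) = 3.
Combined Grundy value = 1 ⊕ 2 ⊕ 3 = 0.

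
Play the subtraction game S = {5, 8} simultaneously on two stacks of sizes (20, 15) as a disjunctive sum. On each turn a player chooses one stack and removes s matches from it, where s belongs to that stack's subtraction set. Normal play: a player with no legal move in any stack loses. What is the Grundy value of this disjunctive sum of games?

All stacks use S = {5, 8}:
G(0) = 0
G(1) = mex{} = 0
G(2) = mex{} = 0
G(3) = mex{} = 0
G(4) = mex{} = 0
G(5) = mex{0} = 1
G(6) = mex{0} = 1
G(7) = mex{0} = 1
G(8) = mex{0,0} = 1
G(9) = mex{0,0} = 1
G(10) = mex{1,0} = 2
G(11) = mex{1,0} = 2
G(12) = mex{1,0} = 2
G(13) = mex{1,1} = 0
G(14) = mex{1,1} = 0
G(15) = mex{2,1} = 0
G(16) = mex{2,1} = 0
G(17) = mex{2,1} = 0
G(18) = mex{0,2} = 1
G(19) = mex{0,2} = 1
G(20) = mex{0,2} = 1
Stack A: G(20) = 1.
Stack B: G(15) = 0.
Combined Grundy value = 1 ⊕ 0 = 1.

1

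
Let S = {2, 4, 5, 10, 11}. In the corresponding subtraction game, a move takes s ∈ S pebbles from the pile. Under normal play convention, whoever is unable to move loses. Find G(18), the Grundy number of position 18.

n :  0  1  2  3  4  5  6  7  8  9 10 11 12 13 14 15 16 17 18
G :  0  0  1  1  2  2  3  0  0  1  1  2  2  3  0  0  1  1  2

2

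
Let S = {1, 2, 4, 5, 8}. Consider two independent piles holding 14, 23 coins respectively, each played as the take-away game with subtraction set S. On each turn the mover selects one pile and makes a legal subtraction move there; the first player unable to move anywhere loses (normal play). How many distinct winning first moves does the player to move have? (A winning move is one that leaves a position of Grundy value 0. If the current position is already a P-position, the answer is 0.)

All piles use S = {1, 2, 4, 5, 8}:
n :  0  1  2  3  4  5  6  7  8  9 10 11 12 13 14 15 16 17 18 19 20 21 22 23
G :  0  1  2  0  1  2  0  1  2  0  1  2  0  1  2  0  1  2  0  1  2  0  1  2
Pile A: G(14) = 2.
Pile B: G(23) = 2.
Combined Grundy value = 2 ⊕ 2 = 0.
A winning move leaves total XOR = 0, i.e. changes one component's Grundy value g to g ⊕ X where X is the current total.
Pile A: target g' = 2⊕0 = 2, but every legal move changes the Grundy value (mex property), so 0 moves.
Pile B: target g' = 2⊕0 = 2, but every legal move changes the Grundy value (mex property), so 0 moves.

0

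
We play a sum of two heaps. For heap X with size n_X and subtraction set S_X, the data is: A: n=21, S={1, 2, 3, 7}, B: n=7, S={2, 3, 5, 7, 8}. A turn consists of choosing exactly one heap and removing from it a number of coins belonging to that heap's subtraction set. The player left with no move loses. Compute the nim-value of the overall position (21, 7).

2

Heap A, S = {1, 2, 3, 7}:
n :  0  1  2  3  4  5  6  7  8  9 10 11 12 13 14 15 16 17 18 19 20 21
G :  0  1  2  3  0  1  2  3  0  1  2  3  0  1  2  3  0  1  2  3  0  1
G_A(21) = 1.
Heap B, S = {2, 3, 5, 7, 8}:
n : 0 1 2 3 4 5 6 7
G : 0 0 1 1 2 2 3 3
G_B(7) = 3.
Combined Grundy value = 1 ⊕ 3 = 2.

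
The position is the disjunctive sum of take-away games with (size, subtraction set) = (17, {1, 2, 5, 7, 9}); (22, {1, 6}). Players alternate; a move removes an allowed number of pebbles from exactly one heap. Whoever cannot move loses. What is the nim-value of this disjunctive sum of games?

Heap A, S = {1, 2, 5, 7, 9}:
G(0) = 0
G(1) = mex{0} = 1
G(2) = mex{1,0} = 2
G(3) = mex{2,1} = 0
G(4) = mex{0,2} = 1
G(5) = mex{1,0,0} = 2
G(6) = mex{2,1,1} = 0
G(7) = mex{0,2,2,0} = 1
G(8) = mex{1,0,0,1} = 2
G(9) = mex{2,1,1,2,0} = 3
G(10) = mex{3,2,2,0,1} = 4
G(11) = mex{4,3,0,1,2} = 5
G(12) = mex{5,4,1,2,0} = 3
G(13) = mex{3,5,2,0,1} = 4
G(14) = mex{4,3,3,1,2} = 0
G(15) = mex{0,4,4,2,0} = 1
G(16) = mex{1,0,5,3,1} = 2
G(17) = mex{2,1,3,4,2} = 0
G_A(17) = 0.
Heap B, S = {1, 6}:
G(0) = 0
G(1) = mex{0} = 1
G(2) = mex{1} = 0
G(3) = mex{0} = 1
G(4) = mex{1} = 0
G(5) = mex{0} = 1
G(6) = mex{1,0} = 2
G(7) = mex{2,1} = 0
G(8) = mex{0,0} = 1
G(9) = mex{1,1} = 0
G(10) = mex{0,0} = 1
G(11) = mex{1,1} = 0
G(12) = mex{0,2} = 1
G(13) = mex{1,0} = 2
G(14) = mex{2,1} = 0
G(15) = mex{0,0} = 1
G(16) = mex{1,1} = 0
G(17) = mex{0,0} = 1
G(18) = mex{1,1} = 0
G(19) = mex{0,2} = 1
G(20) = mex{1,0} = 2
G(21) = mex{2,1} = 0
G(22) = mex{0,0} = 1
G_B(22) = 1.
Combined Grundy value = 0 ⊕ 1 = 1.

1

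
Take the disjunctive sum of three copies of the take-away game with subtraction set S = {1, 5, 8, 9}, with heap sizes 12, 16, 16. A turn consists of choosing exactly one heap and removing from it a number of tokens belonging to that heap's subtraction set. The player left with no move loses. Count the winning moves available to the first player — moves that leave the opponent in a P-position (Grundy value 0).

3

All heaps use S = {1, 5, 8, 9}:
G(0) = 0
G(1) = mex{0} = 1
G(2) = mex{1} = 0
G(3) = mex{0} = 1
G(4) = mex{1} = 0
G(5) = mex{0,0} = 1
G(6) = mex{1,1} = 0
G(7) = mex{0,0} = 1
G(8) = mex{1,1,0} = 2
G(9) = mex{2,0,1,0} = 3
G(10) = mex{3,1,0,1} = 2
G(11) = mex{2,0,1,0} = 3
G(12) = mex{3,1,0,1} = 2
G(13) = mex{2,2,1,0} = 3
G(14) = mex{3,3,0,1} = 2
G(15) = mex{2,2,1,0} = 3
G(16) = mex{3,3,2,1} = 0
Heap A: G(12) = 2.
Heap B: G(16) = 0.
Heap C: G(16) = 0.
Combined Grundy value = 2 ⊕ 0 ⊕ 0 = 2.
A winning move leaves total XOR = 0, i.e. changes one component's Grundy value g to g ⊕ X where X is the current total.
Heap A: need g' = 2⊕2 = 0. Options: 12−1→G=3, 12−5→G=1, 12−8→G=0, 12−9→G=1. Hits: 1.
Heap B: need g' = 0⊕2 = 2. Options: 16−1→G=3, 16−5→G=3, 16−8→G=2, 16−9→G=1. Hits: 1.
Heap C: need g' = 0⊕2 = 2. Options: 16−1→G=3, 16−5→G=3, 16−8→G=2, 16−9→G=1. Hits: 1.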